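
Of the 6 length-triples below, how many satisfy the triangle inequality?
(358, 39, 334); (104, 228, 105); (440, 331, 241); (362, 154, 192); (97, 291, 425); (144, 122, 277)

(39,334,358): 39+334 > 358 → valid
(104,105,228): 104+105 ≤ 228 → not valid
(241,331,440): 241+331 > 440 → valid
(154,192,362): 154+192 ≤ 362 → not valid
(97,291,425): 97+291 ≤ 425 → not valid
(122,144,277): 122+144 ≤ 277 → not valid
2 of the 6 triples form a triangle.

2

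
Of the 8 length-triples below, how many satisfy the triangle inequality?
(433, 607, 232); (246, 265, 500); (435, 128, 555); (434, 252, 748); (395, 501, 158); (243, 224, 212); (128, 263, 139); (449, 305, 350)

(232,433,607): 232+433 > 607 → valid
(246,265,500): 246+265 > 500 → valid
(128,435,555): 128+435 > 555 → valid
(252,434,748): 252+434 ≤ 748 → not valid
(158,395,501): 158+395 > 501 → valid
(212,224,243): 212+224 > 243 → valid
(128,139,263): 128+139 > 263 → valid
(305,350,449): 305+350 > 449 → valid
7 of the 8 triples form a triangle.

7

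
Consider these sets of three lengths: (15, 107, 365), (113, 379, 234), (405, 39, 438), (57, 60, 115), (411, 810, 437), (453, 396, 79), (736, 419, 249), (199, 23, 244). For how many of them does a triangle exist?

(15,107,365): 15+107 ≤ 365 → not valid
(113,234,379): 113+234 ≤ 379 → not valid
(39,405,438): 39+405 > 438 → valid
(57,60,115): 57+60 > 115 → valid
(411,437,810): 411+437 > 810 → valid
(79,396,453): 79+396 > 453 → valid
(249,419,736): 249+419 ≤ 736 → not valid
(23,199,244): 23+199 ≤ 244 → not valid
4 of the 8 triples form a triangle.

4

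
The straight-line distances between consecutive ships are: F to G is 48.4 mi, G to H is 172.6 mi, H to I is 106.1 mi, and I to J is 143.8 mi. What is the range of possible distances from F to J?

The maximum is all hops collinear in one direction: 48.4 + 172.6 + 106.1 + 143.8 = 470.9.
The longest hop is 172.6; the others sum to 298.3. Since 172.6 ≤ 298.3, the path can fold back on itself completely, so the minimum distance is 0.

0 ≤ FJ ≤ 470.9 mi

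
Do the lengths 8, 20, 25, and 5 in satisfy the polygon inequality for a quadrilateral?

A quadrilateral exists iff every side is shorter than the sum of the others — equivalently, the longest side is less than the sum of the rest.
Longest side 25 < 33 (sum of the remaining 3), so yes.

Yes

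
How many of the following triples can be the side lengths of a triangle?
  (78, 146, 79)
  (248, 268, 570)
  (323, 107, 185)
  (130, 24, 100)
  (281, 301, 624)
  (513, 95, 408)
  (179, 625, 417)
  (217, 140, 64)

1

(78,79,146): 78+79 > 146 → valid
(248,268,570): 248+268 ≤ 570 → not valid
(107,185,323): 107+185 ≤ 323 → not valid
(24,100,130): 24+100 ≤ 130 → not valid
(281,301,624): 281+301 ≤ 624 → not valid
(95,408,513): 95+408 ≤ 513 → not valid
(179,417,625): 179+417 ≤ 625 → not valid
(64,140,217): 64+140 ≤ 217 → not valid
1 of the 8 triples forms a triangle.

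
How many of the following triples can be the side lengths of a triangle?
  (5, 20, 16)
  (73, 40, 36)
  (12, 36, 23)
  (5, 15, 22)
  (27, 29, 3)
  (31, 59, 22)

3

(5,16,20): 5+16 > 20 → valid
(36,40,73): 36+40 > 73 → valid
(12,23,36): 12+23 ≤ 36 → not valid
(5,15,22): 5+15 ≤ 22 → not valid
(3,27,29): 3+27 > 29 → valid
(22,31,59): 22+31 ≤ 59 → not valid
3 of the 6 triples form a triangle.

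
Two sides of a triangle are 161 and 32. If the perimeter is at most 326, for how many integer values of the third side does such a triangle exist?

Triangle inequality: 129 < x < 193. Perimeter ≤ 326 gives x ≤ 326 − 161 − 32 = 133.
So 129 < x ≤ 133; integers 130 through 133: 4 values.

4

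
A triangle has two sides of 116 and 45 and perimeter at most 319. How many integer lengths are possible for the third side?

87

Triangle inequality: 71 < x < 161. Perimeter ≤ 319 gives x ≤ 319 − 116 − 45 = 158.
So 71 < x ≤ 158; integers 72 through 158: 87 values.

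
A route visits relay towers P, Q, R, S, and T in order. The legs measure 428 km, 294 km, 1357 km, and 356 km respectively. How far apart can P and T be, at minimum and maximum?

The maximum is all hops collinear in one direction: 428 + 294 + 1357 + 356 = 2435.
The longest hop is 1357; the others sum to 1078. Folding the others back against it leaves at least 1357 − 1078 = 279.

279 ≤ PT ≤ 2435 km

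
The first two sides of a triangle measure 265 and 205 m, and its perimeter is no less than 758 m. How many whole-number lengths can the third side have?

Triangle inequality: 60 < x < 470. Perimeter ≥ 758 gives x ≥ 758 − 265 − 205 = 288.
So 288 ≤ x < 470; integers 288 through 469: 182 values.

182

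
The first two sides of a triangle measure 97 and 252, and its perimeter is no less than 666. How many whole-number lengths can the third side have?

32

Triangle inequality: 155 < x < 349. Perimeter ≥ 666 gives x ≥ 666 − 97 − 252 = 317.
So 317 ≤ x < 349; integers 317 through 348: 32 values.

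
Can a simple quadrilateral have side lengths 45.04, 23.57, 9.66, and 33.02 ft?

A quadrilateral exists iff every side is shorter than the sum of the others — equivalently, the longest side is less than the sum of the rest.
Longest side 45.04 < 66.25 (sum of the remaining 3), so yes.

Yes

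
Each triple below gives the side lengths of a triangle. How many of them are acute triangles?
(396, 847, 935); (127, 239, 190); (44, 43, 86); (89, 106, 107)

1

(396,847,935): 396²+847² = 874225 = 935² → right
(127,239,190): 127²+190² = 52229 < 57121 = 239² → obtuse
(44,43,86): 43²+44² = 3785 < 7396 = 86² → obtuse
(89,106,107): 89²+106² = 19157 > 11449 = 107² → acute
1 of the 4 is acute.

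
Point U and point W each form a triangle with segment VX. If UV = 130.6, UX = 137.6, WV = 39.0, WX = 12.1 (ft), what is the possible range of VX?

26.9 < VX < 51.1

From triangle UVX: |130.6 − 137.6| < VX < 130.6 + 137.6, i.e. 7.0 < VX < 268.2.
From triangle WVX: 26.9 < VX < 51.1.
Both must hold, so VX lies in the intersection.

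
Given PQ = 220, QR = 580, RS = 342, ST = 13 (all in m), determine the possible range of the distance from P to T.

The maximum is all hops collinear in one direction: 220 + 580 + 342 + 13 = 1155.
The longest hop is 580; the others sum to 575. Folding the others back against it leaves at least 580 − 575 = 5.

5 ≤ PT ≤ 1155 m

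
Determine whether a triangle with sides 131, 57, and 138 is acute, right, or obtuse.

acute

Compare the square of the longest side to the sum of squares of the other two: 57² + 131² = 20410 > 19044 = 138².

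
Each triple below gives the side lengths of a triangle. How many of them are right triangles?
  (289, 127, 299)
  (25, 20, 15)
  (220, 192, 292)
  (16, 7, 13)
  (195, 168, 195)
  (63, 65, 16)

(289,127,299): 127²+289² = 99650 > 89401 = 299² → acute
(25,20,15): 15²+20² = 625 = 25² → right
(220,192,292): 192²+220² = 85264 = 292² → right
(16,7,13): 7²+13² = 218 < 256 = 16² → obtuse
(195,168,195): 168²+195² = 66249 > 38025 = 195² → acute
(63,65,16): 16²+63² = 4225 = 65² → right
3 of the 6 are right.

3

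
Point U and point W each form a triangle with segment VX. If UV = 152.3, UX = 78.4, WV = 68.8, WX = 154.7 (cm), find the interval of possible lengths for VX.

From triangle UVX: |152.3 − 78.4| < VX < 152.3 + 78.4, i.e. 73.9 < VX < 230.7.
From triangle WVX: 85.9 < VX < 223.5.
Both must hold, so VX lies in the intersection.

85.9 < VX < 223.5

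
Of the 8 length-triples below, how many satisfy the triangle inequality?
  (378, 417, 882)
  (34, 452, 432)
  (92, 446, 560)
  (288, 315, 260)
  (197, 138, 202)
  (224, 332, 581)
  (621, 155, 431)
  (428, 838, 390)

3

(378,417,882): 378+417 ≤ 882 → not valid
(34,432,452): 34+432 > 452 → valid
(92,446,560): 92+446 ≤ 560 → not valid
(260,288,315): 260+288 > 315 → valid
(138,197,202): 138+197 > 202 → valid
(224,332,581): 224+332 ≤ 581 → not valid
(155,431,621): 155+431 ≤ 621 → not valid
(390,428,838): 390+428 ≤ 838 → not valid
3 of the 8 triples form a triangle.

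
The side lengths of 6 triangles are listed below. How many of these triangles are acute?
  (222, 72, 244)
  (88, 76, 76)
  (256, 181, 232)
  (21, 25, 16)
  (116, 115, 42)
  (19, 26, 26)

5

(222,72,244): 72²+222² = 54468 < 59536 = 244² → obtuse
(88,76,76): 76²+76² = 11552 > 7744 = 88² → acute
(256,181,232): 181²+232² = 86585 > 65536 = 256² → acute
(21,25,16): 16²+21² = 697 > 625 = 25² → acute
(116,115,42): 42²+115² = 14989 > 13456 = 116² → acute
(19,26,26): 19²+26² = 1037 > 676 = 26² → acute
5 of the 6 are acute.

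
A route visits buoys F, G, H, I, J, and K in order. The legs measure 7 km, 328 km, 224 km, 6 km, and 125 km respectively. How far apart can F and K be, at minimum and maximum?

0 ≤ FK ≤ 690 km

The maximum is all hops collinear in one direction: 7 + 328 + 224 + 6 + 125 = 690.
The longest hop is 328; the others sum to 362. Since 328 ≤ 362, the path can fold back on itself completely, so the minimum distance is 0.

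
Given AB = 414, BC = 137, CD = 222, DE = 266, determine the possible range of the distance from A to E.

0 ≤ AE ≤ 1039

The maximum is all hops collinear in one direction: 414 + 137 + 222 + 266 = 1039.
The longest hop is 414; the others sum to 625. Since 414 ≤ 625, the path can fold back on itself completely, so the minimum distance is 0.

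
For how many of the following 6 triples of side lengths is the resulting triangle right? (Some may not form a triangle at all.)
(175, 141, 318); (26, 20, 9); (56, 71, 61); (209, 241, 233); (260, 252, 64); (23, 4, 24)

(175,141,318): 141+175 ≤ 318, not a triangle
(26,20,9): 9²+20² = 481 < 676 = 26² → obtuse
(56,71,61): 56²+61² = 6857 > 5041 = 71² → acute
(209,241,233): 209²+233² = 97970 > 58081 = 241² → acute
(260,252,64): 64²+252² = 67600 = 260² → right
(23,4,24): 4²+23² = 545 < 576 = 24² → obtuse
1 of the 6 is right.

1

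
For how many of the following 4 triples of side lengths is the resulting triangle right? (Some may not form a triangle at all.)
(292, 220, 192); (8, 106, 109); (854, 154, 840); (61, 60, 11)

(292,220,192): 192²+220² = 85264 = 292² → right
(8,106,109): 8²+106² = 11300 < 11881 = 109² → obtuse
(854,154,840): 154²+840² = 729316 = 854² → right
(61,60,11): 11²+60² = 3721 = 61² → right
3 of the 4 are right.

3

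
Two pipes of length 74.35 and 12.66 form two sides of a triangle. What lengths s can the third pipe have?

61.69 < s < 87.01

By the triangle inequality, s must be less than 74.35 + 12.66 = 87.01 and greater than |74.35 − 12.66| = 61.69.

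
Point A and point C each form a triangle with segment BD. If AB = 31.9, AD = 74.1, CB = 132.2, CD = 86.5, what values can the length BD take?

From triangle ABD: |31.9 − 74.1| < BD < 31.9 + 74.1, i.e. 42.2 < BD < 106.0.
From triangle CBD: 45.7 < BD < 218.7.
Both must hold, so BD lies in the intersection.

45.7 < BD < 106.0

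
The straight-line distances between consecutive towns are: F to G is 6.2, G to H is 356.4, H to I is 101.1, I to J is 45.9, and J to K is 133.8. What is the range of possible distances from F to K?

69.4 ≤ FK ≤ 643.4

The maximum is all hops collinear in one direction: 6.2 + 356.4 + 101.1 + 45.9 + 133.8 = 643.4.
The longest hop is 356.4; the others sum to 287.0. Folding the others back against it leaves at least 356.4 − 287.0 = 69.4.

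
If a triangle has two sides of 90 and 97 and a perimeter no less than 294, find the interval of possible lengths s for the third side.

107 ≤ s < 187

Triangle inequality alone gives 7 < s < 187.
The perimeter condition gives s ≥ 294 − 90 − 97 = 107.
Intersecting the two: 107 ≤ s < 187.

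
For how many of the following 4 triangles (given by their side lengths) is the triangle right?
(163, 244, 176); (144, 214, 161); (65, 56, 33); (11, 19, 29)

1

(163,244,176): 163²+176² = 57545 < 59536 = 244² → obtuse
(144,214,161): 144²+161² = 46657 > 45796 = 214² → acute
(65,56,33): 33²+56² = 4225 = 65² → right
(11,19,29): 11²+19² = 482 < 841 = 29² → obtuse
1 of the 4 is right.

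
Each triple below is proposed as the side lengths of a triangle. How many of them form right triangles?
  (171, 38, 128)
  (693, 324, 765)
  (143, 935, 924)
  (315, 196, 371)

(171,38,128): 38+128 ≤ 171, not a triangle
(693,324,765): 324²+693² = 585225 = 765² → right
(143,935,924): 143²+924² = 874225 = 935² → right
(315,196,371): 196²+315² = 137641 = 371² → right
3 of the 4 are right.

3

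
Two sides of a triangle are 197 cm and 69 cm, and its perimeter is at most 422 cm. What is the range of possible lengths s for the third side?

128 < s ≤ 156

Triangle inequality alone gives 128 < s < 266.
The perimeter condition gives s ≤ 422 − 197 − 69 = 156.
Intersecting the two: 128 < s ≤ 156.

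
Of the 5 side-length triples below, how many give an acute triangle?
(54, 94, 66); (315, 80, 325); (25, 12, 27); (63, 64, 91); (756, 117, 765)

(54,94,66): 54²+66² = 7272 < 8836 = 94² → obtuse
(315,80,325): 80²+315² = 105625 = 325² → right
(25,12,27): 12²+25² = 769 > 729 = 27² → acute
(63,64,91): 63²+64² = 8065 < 8281 = 91² → obtuse
(756,117,765): 117²+756² = 585225 = 765² → right
1 of the 5 is acute.

1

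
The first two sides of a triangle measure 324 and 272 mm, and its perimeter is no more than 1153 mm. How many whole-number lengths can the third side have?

Triangle inequality: 52 < x < 596. Perimeter ≤ 1153 gives x ≤ 1153 − 324 − 272 = 557.
So 52 < x ≤ 557; integers 53 through 557: 505 values.

505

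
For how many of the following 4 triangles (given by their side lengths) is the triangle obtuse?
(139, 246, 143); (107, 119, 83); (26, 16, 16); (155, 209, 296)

(139,246,143): 139²+143² = 39770 < 60516 = 246² → obtuse
(107,119,83): 83²+107² = 18338 > 14161 = 119² → acute
(26,16,16): 16²+16² = 512 < 676 = 26² → obtuse
(155,209,296): 155²+209² = 67706 < 87616 = 296² → obtuse
3 of the 4 are obtuse.

3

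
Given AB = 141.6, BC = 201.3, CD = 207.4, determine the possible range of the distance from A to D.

The maximum is all hops collinear in one direction: 141.6 + 201.3 + 207.4 = 550.3.
The longest hop is 207.4; the others sum to 342.9. Since 207.4 ≤ 342.9, the path can fold back on itself completely, so the minimum distance is 0.

0 ≤ AD ≤ 550.3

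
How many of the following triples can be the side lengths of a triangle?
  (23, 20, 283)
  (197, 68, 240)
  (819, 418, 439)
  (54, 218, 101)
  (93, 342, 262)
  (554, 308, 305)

4

(20,23,283): 20+23 ≤ 283 → not valid
(68,197,240): 68+197 > 240 → valid
(418,439,819): 418+439 > 819 → valid
(54,101,218): 54+101 ≤ 218 → not valid
(93,262,342): 93+262 > 342 → valid
(305,308,554): 305+308 > 554 → valid
4 of the 6 triples form a triangle.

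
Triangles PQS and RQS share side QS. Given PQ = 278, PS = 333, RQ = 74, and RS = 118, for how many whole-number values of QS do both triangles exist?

From triangle PQS: 55 < QS < 611.
From triangle RQS: 44 < QS < 192.
Intersection: 55 < QS < 192, so integers 56 through 191: 136 values.

136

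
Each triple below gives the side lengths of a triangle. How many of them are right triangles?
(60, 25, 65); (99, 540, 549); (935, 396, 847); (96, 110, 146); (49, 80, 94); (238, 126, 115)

(60,25,65): 25²+60² = 4225 = 65² → right
(99,540,549): 99²+540² = 301401 = 549² → right
(935,396,847): 396²+847² = 874225 = 935² → right
(96,110,146): 96²+110² = 21316 = 146² → right
(49,80,94): 49²+80² = 8801 < 8836 = 94² → obtuse
(238,126,115): 115²+126² = 29101 < 56644 = 238² → obtuse
4 of the 6 are right.

4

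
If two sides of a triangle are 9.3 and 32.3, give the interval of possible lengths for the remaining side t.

23.0 < t < 41.6

By the triangle inequality, t must be less than 9.3 + 32.3 = 41.6 and greater than |9.3 − 32.3| = 23.0.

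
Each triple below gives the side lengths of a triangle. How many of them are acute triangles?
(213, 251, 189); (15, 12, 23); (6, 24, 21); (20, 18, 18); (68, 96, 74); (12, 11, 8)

4

(213,251,189): 189²+213² = 81090 > 63001 = 251² → acute
(15,12,23): 12²+15² = 369 < 529 = 23² → obtuse
(6,24,21): 6²+21² = 477 < 576 = 24² → obtuse
(20,18,18): 18²+18² = 648 > 400 = 20² → acute
(68,96,74): 68²+74² = 10100 > 9216 = 96² → acute
(12,11,8): 8²+11² = 185 > 144 = 12² → acute
4 of the 6 are acute.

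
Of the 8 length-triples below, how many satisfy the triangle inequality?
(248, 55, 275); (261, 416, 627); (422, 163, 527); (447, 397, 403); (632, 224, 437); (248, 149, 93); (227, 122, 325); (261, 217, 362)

(55,248,275): 55+248 > 275 → valid
(261,416,627): 261+416 > 627 → valid
(163,422,527): 163+422 > 527 → valid
(397,403,447): 397+403 > 447 → valid
(224,437,632): 224+437 > 632 → valid
(93,149,248): 93+149 ≤ 248 → not valid
(122,227,325): 122+227 > 325 → valid
(217,261,362): 217+261 > 362 → valid
7 of the 8 triples form a triangle.

7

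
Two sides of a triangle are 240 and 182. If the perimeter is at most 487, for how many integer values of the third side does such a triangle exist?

7

Triangle inequality: 58 < x < 422. Perimeter ≤ 487 gives x ≤ 487 − 240 − 182 = 65.
So 58 < x ≤ 65; integers 59 through 65: 7 values.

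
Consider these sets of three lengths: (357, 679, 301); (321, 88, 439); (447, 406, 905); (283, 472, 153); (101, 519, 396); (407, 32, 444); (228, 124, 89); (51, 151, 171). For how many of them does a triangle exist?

1

(301,357,679): 301+357 ≤ 679 → not valid
(88,321,439): 88+321 ≤ 439 → not valid
(406,447,905): 406+447 ≤ 905 → not valid
(153,283,472): 153+283 ≤ 472 → not valid
(101,396,519): 101+396 ≤ 519 → not valid
(32,407,444): 32+407 ≤ 444 → not valid
(89,124,228): 89+124 ≤ 228 → not valid
(51,151,171): 51+151 > 171 → valid
1 of the 8 triples forms a triangle.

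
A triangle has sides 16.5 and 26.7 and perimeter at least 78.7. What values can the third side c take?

Triangle inequality alone gives 10.2 < c < 43.2.
The perimeter condition gives c ≥ 78.7 − 16.5 − 26.7 = 35.5.
Intersecting the two: 35.5 ≤ c < 43.2.

35.5 ≤ c < 43.2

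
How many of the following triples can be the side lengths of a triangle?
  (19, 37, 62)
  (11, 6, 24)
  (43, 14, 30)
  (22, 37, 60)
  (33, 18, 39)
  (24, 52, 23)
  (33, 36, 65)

(19,37,62): 19+37 ≤ 62 → not valid
(6,11,24): 6+11 ≤ 24 → not valid
(14,30,43): 14+30 > 43 → valid
(22,37,60): 22+37 ≤ 60 → not valid
(18,33,39): 18+33 > 39 → valid
(23,24,52): 23+24 ≤ 52 → not valid
(33,36,65): 33+36 > 65 → valid
3 of the 7 triples form a triangle.

3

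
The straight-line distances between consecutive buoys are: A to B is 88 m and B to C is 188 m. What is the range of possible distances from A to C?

100 ≤ AC ≤ 276 m

By the triangle inequality, |88 − 188| ≤ AC ≤ 88 + 188.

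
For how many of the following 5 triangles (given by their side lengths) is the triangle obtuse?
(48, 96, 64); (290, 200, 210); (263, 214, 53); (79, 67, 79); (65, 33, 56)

2

(48,96,64): 48²+64² = 6400 < 9216 = 96² → obtuse
(290,200,210): 200²+210² = 84100 = 290² → right
(263,214,53): 53²+214² = 48605 < 69169 = 263² → obtuse
(79,67,79): 67²+79² = 10730 > 6241 = 79² → acute
(65,33,56): 33²+56² = 4225 = 65² → right
2 of the 5 are obtuse.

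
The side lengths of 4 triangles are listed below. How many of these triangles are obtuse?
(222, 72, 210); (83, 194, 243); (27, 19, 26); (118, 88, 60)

2

(222,72,210): 72²+210² = 49284 = 222² → right
(83,194,243): 83²+194² = 44525 < 59049 = 243² → obtuse
(27,19,26): 19²+26² = 1037 > 729 = 27² → acute
(118,88,60): 60²+88² = 11344 < 13924 = 118² → obtuse
2 of the 4 are obtuse.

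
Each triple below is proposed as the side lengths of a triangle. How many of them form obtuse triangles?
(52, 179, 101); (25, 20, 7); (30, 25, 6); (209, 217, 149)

2

(52,179,101): 52+101 ≤ 179, not a triangle
(25,20,7): 7²+20² = 449 < 625 = 25² → obtuse
(30,25,6): 6²+25² = 661 < 900 = 30² → obtuse
(209,217,149): 149²+209² = 65882 > 47089 = 217² → acute
2 of the 4 are obtuse.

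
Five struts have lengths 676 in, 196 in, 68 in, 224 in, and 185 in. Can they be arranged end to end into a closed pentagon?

No

For a pentagon, each side must be shorter than the sum of the others.
Here the longest side is 676, but the remaining 4 sides sum to only 673.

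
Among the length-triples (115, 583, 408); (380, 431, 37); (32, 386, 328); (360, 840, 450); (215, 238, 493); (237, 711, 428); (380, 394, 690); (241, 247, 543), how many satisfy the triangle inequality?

(115,408,583): 115+408 ≤ 583 → not valid
(37,380,431): 37+380 ≤ 431 → not valid
(32,328,386): 32+328 ≤ 386 → not valid
(360,450,840): 360+450 ≤ 840 → not valid
(215,238,493): 215+238 ≤ 493 → not valid
(237,428,711): 237+428 ≤ 711 → not valid
(380,394,690): 380+394 > 690 → valid
(241,247,543): 241+247 ≤ 543 → not valid
1 of the 8 triples forms a triangle.

1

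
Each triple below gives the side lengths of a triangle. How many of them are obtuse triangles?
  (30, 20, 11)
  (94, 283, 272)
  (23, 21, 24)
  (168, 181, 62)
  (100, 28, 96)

(30,20,11): 11²+20² = 521 < 900 = 30² → obtuse
(94,283,272): 94²+272² = 82820 > 80089 = 283² → acute
(23,21,24): 21²+23² = 970 > 576 = 24² → acute
(168,181,62): 62²+168² = 32068 < 32761 = 181² → obtuse
(100,28,96): 28²+96² = 10000 = 100² → right
2 of the 5 are obtuse.

2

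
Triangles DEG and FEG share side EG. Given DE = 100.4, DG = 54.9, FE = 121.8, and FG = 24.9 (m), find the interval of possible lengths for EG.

96.9 < EG < 146.7

From triangle DEG: |100.4 − 54.9| < EG < 100.4 + 54.9, i.e. 45.5 < EG < 155.3.
From triangle FEG: 96.9 < EG < 146.7.
Both must hold, so EG lies in the intersection.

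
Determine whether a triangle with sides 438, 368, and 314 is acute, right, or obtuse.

acute

Compare the square of the longest side to the sum of squares of the other two: 314² + 368² = 234020 > 191844 = 438².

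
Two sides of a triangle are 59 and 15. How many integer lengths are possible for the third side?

29

The third side lies in the open interval (44, 74).
Integers from 45 to 73 inclusive: 73 − 45 + 1 = 29.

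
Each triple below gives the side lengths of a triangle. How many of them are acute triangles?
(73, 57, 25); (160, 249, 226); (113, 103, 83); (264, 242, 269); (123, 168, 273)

3

(73,57,25): 25²+57² = 3874 < 5329 = 73² → obtuse
(160,249,226): 160²+226² = 76676 > 62001 = 249² → acute
(113,103,83): 83²+103² = 17498 > 12769 = 113² → acute
(264,242,269): 242²+264² = 128260 > 72361 = 269² → acute
(123,168,273): 123²+168² = 43353 < 74529 = 273² → obtuse
3 of the 5 are acute.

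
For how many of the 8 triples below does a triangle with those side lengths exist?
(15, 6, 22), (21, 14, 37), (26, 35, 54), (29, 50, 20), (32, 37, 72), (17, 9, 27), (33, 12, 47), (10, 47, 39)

(6,15,22): 6+15 ≤ 22 → not valid
(14,21,37): 14+21 ≤ 37 → not valid
(26,35,54): 26+35 > 54 → valid
(20,29,50): 20+29 ≤ 50 → not valid
(32,37,72): 32+37 ≤ 72 → not valid
(9,17,27): 9+17 ≤ 27 → not valid
(12,33,47): 12+33 ≤ 47 → not valid
(10,39,47): 10+39 > 47 → valid
2 of the 8 triples form a triangle.

2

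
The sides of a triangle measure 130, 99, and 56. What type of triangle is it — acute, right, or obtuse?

obtuse

Compare the square of the longest side to the sum of squares of the other two: 56² + 99² = 12937 < 16900 = 130².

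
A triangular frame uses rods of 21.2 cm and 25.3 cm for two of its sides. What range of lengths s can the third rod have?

By the triangle inequality, s must be less than 21.2 + 25.3 = 46.5 and greater than |21.2 − 25.3| = 4.1.

4.1 < s < 46.5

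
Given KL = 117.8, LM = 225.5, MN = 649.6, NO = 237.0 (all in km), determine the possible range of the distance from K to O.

The maximum is all hops collinear in one direction: 117.8 + 225.5 + 649.6 + 237.0 = 1229.9.
The longest hop is 649.6; the others sum to 580.3. Folding the others back against it leaves at least 649.6 − 580.3 = 69.3.

69.3 ≤ KO ≤ 1229.9 km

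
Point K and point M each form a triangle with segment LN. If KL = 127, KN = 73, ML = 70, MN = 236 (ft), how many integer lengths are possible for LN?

33

From triangle KLN: 54 < LN < 200.
From triangle MLN: 166 < LN < 306.
Intersection: 166 < LN < 200, so integers 167 through 199: 33 values.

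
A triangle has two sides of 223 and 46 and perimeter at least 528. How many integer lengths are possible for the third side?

10

Triangle inequality: 177 < x < 269. Perimeter ≥ 528 gives x ≥ 528 − 223 − 46 = 259.
So 259 ≤ x < 269; integers 259 through 268: 10 values.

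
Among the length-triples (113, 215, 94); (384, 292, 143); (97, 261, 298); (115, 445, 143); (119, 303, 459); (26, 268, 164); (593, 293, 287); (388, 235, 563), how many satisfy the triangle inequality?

(94,113,215): 94+113 ≤ 215 → not valid
(143,292,384): 143+292 > 384 → valid
(97,261,298): 97+261 > 298 → valid
(115,143,445): 115+143 ≤ 445 → not valid
(119,303,459): 119+303 ≤ 459 → not valid
(26,164,268): 26+164 ≤ 268 → not valid
(287,293,593): 287+293 ≤ 593 → not valid
(235,388,563): 235+388 > 563 → valid
3 of the 8 triples form a triangle.

3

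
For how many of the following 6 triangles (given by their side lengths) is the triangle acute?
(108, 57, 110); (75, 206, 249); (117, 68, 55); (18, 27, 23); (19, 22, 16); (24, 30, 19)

(108,57,110): 57²+108² = 14913 > 12100 = 110² → acute
(75,206,249): 75²+206² = 48061 < 62001 = 249² → obtuse
(117,68,55): 55²+68² = 7649 < 13689 = 117² → obtuse
(18,27,23): 18²+23² = 853 > 729 = 27² → acute
(19,22,16): 16²+19² = 617 > 484 = 22² → acute
(24,30,19): 19²+24² = 937 > 900 = 30² → acute
4 of the 6 are acute.

4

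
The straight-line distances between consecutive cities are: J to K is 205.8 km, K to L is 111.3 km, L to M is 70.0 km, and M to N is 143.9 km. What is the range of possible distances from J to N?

0 ≤ JN ≤ 531.0 km

The maximum is all hops collinear in one direction: 205.8 + 111.3 + 70.0 + 143.9 = 531.0.
The longest hop is 205.8; the others sum to 325.2. Since 205.8 ≤ 325.2, the path can fold back on itself completely, so the minimum distance is 0.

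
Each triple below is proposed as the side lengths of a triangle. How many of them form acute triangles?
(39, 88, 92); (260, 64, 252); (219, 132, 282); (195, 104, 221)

1

(39,88,92): 39²+88² = 9265 > 8464 = 92² → acute
(260,64,252): 64²+252² = 67600 = 260² → right
(219,132,282): 132²+219² = 65385 < 79524 = 282² → obtuse
(195,104,221): 104²+195² = 48841 = 221² → right
1 of the 4 is acute.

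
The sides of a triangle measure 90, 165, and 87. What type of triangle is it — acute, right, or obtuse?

Compare the square of the longest side to the sum of squares of the other two: 87² + 90² = 15669 < 27225 = 165².

obtuse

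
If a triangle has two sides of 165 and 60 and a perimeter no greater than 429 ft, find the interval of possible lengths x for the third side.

Triangle inequality alone gives 105 < x < 225.
The perimeter condition gives x ≤ 429 − 165 − 60 = 204.
Intersecting the two: 105 < x ≤ 204.

105 < x ≤ 204 ft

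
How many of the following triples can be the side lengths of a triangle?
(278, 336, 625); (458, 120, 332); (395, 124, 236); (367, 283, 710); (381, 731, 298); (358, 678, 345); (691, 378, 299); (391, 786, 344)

1

(278,336,625): 278+336 ≤ 625 → not valid
(120,332,458): 120+332 ≤ 458 → not valid
(124,236,395): 124+236 ≤ 395 → not valid
(283,367,710): 283+367 ≤ 710 → not valid
(298,381,731): 298+381 ≤ 731 → not valid
(345,358,678): 345+358 > 678 → valid
(299,378,691): 299+378 ≤ 691 → not valid
(344,391,786): 344+391 ≤ 786 → not valid
1 of the 8 triples forms a triangle.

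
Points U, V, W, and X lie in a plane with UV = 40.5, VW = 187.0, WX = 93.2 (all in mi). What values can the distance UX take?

53.3 ≤ UX ≤ 320.7 mi

The maximum is all hops collinear in one direction: 40.5 + 187.0 + 93.2 = 320.7.
The longest hop is 187.0; the others sum to 133.7. Folding the others back against it leaves at least 187.0 − 133.7 = 53.3.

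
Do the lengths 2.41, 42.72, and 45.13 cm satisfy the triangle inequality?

The two shorter sides sum to 45.13, exactly equal to the longest side 45.13.
That gives only a degenerate (flat) triangle — the inequality must be strict.

No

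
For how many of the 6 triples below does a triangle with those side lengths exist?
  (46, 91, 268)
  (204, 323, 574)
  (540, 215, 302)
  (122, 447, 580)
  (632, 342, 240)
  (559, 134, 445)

(46,91,268): 46+91 ≤ 268 → not valid
(204,323,574): 204+323 ≤ 574 → not valid
(215,302,540): 215+302 ≤ 540 → not valid
(122,447,580): 122+447 ≤ 580 → not valid
(240,342,632): 240+342 ≤ 632 → not valid
(134,445,559): 134+445 > 559 → valid
1 of the 6 triples forms a triangle.

1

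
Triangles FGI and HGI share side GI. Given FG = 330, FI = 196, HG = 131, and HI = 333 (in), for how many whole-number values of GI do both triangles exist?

From triangle FGI: 134 < GI < 526.
From triangle HGI: 202 < GI < 464.
Intersection: 202 < GI < 464, so integers 203 through 463: 261 values.

261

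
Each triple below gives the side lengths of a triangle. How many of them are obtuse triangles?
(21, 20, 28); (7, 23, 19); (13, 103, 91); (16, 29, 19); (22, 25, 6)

(21,20,28): 20²+21² = 841 > 784 = 28² → acute
(7,23,19): 7²+19² = 410 < 529 = 23² → obtuse
(13,103,91): 13²+91² = 8450 < 10609 = 103² → obtuse
(16,29,19): 16²+19² = 617 < 841 = 29² → obtuse
(22,25,6): 6²+22² = 520 < 625 = 25² → obtuse
4 of the 5 are obtuse.

4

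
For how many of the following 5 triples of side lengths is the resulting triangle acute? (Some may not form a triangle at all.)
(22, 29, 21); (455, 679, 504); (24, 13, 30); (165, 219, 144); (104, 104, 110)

2

(22,29,21): 21²+22² = 925 > 841 = 29² → acute
(455,679,504): 455²+504² = 461041 = 679² → right
(24,13,30): 13²+24² = 745 < 900 = 30² → obtuse
(165,219,144): 144²+165² = 47961 = 219² → right
(104,104,110): 104²+104² = 21632 > 12100 = 110² → acute
2 of the 5 are acute.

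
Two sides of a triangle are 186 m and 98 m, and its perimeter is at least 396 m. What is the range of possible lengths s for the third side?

Triangle inequality alone gives 88 < s < 284.
The perimeter condition gives s ≥ 396 − 186 − 98 = 112.
Intersecting the two: 112 ≤ s < 284.

112 ≤ s < 284 m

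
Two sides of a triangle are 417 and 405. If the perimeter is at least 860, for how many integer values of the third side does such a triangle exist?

784

Triangle inequality: 12 < x < 822. Perimeter ≥ 860 gives x ≥ 860 − 417 − 405 = 38.
So 38 ≤ x < 822; integers 38 through 821: 784 values.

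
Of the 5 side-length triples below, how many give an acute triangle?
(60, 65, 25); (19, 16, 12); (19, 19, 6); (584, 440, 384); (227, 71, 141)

2

(60,65,25): 25²+60² = 4225 = 65² → right
(19,16,12): 12²+16² = 400 > 361 = 19² → acute
(19,19,6): 6²+19² = 397 > 361 = 19² → acute
(584,440,384): 384²+440² = 341056 = 584² → right
(227,71,141): 71+141 ≤ 227, not a triangle
2 of the 5 are acute.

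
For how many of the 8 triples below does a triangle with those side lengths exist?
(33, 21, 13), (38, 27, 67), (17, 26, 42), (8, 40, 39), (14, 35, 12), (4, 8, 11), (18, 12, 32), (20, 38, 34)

5

(13,21,33): 13+21 > 33 → valid
(27,38,67): 27+38 ≤ 67 → not valid
(17,26,42): 17+26 > 42 → valid
(8,39,40): 8+39 > 40 → valid
(12,14,35): 12+14 ≤ 35 → not valid
(4,8,11): 4+8 > 11 → valid
(12,18,32): 12+18 ≤ 32 → not valid
(20,34,38): 20+34 > 38 → valid
5 of the 8 triples form a triangle.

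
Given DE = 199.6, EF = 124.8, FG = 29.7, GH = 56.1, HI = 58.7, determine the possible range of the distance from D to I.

The maximum is all hops collinear in one direction: 199.6 + 124.8 + 29.7 + 56.1 + 58.7 = 468.9.
The longest hop is 199.6; the others sum to 269.3. Since 199.6 ≤ 269.3, the path can fold back on itself completely, so the minimum distance is 0.

0 ≤ DI ≤ 468.9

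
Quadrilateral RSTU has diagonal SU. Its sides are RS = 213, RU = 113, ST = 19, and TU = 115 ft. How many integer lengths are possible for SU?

From triangle RSU: 100 < SU < 326.
From triangle TSU: 96 < SU < 134.
Intersection: 100 < SU < 134, so integers 101 through 133: 33 values.

33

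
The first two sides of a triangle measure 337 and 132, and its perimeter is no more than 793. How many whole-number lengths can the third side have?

119

Triangle inequality: 205 < x < 469. Perimeter ≤ 793 gives x ≤ 793 − 337 − 132 = 324.
So 205 < x ≤ 324; integers 206 through 324: 119 values.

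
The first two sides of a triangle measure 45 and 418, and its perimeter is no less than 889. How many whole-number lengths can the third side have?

Triangle inequality: 373 < x < 463. Perimeter ≥ 889 gives x ≥ 889 − 45 − 418 = 426.
So 426 ≤ x < 463; integers 426 through 462: 37 values.

37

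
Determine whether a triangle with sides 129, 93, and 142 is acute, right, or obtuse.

Compare the square of the longest side to the sum of squares of the other two: 93² + 129² = 25290 > 20164 = 142².

acute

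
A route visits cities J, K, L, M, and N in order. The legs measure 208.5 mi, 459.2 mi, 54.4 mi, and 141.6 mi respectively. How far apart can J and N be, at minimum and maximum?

54.7 ≤ JN ≤ 863.7 mi

The maximum is all hops collinear in one direction: 208.5 + 459.2 + 54.4 + 141.6 = 863.7.
The longest hop is 459.2; the others sum to 404.5. Folding the others back against it leaves at least 459.2 − 404.5 = 54.7.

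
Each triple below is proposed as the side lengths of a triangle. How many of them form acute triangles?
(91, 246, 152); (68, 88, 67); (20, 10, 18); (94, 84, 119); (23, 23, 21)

(91,246,152): 91+152 ≤ 246, not a triangle
(68,88,67): 67²+68² = 9113 > 7744 = 88² → acute
(20,10,18): 10²+18² = 424 > 400 = 20² → acute
(94,84,119): 84²+94² = 15892 > 14161 = 119² → acute
(23,23,21): 21²+23² = 970 > 529 = 23² → acute
4 of the 5 are acute.

4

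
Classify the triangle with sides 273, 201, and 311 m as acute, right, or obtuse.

acute

Compare the square of the longest side to the sum of squares of the other two: 201² + 273² = 114930 > 96721 = 311².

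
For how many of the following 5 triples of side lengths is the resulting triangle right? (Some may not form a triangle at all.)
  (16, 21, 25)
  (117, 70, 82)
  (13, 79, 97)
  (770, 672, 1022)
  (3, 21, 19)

1

(16,21,25): 16²+21² = 697 > 625 = 25² → acute
(117,70,82): 70²+82² = 11624 < 13689 = 117² → obtuse
(13,79,97): 13+79 ≤ 97, not a triangle
(770,672,1022): 672²+770² = 1044484 = 1022² → right
(3,21,19): 3²+19² = 370 < 441 = 21² → obtuse
1 of the 5 is right.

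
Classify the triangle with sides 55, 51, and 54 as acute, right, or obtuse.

Compare the square of the longest side to the sum of squares of the other two: 51² + 54² = 5517 > 3025 = 55².

acute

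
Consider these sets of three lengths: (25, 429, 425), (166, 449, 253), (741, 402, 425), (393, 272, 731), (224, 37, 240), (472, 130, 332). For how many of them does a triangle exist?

3

(25,425,429): 25+425 > 429 → valid
(166,253,449): 166+253 ≤ 449 → not valid
(402,425,741): 402+425 > 741 → valid
(272,393,731): 272+393 ≤ 731 → not valid
(37,224,240): 37+224 > 240 → valid
(130,332,472): 130+332 ≤ 472 → not valid
3 of the 6 triples form a triangle.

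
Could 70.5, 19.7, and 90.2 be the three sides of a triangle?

The two shorter sides sum to 90.2, exactly equal to the longest side 90.2.
That gives only a degenerate (flat) triangle — the inequality must be strict.

No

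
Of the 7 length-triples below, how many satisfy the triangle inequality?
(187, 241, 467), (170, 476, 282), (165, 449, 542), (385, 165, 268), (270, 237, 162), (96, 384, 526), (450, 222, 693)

(187,241,467): 187+241 ≤ 467 → not valid
(170,282,476): 170+282 ≤ 476 → not valid
(165,449,542): 165+449 > 542 → valid
(165,268,385): 165+268 > 385 → valid
(162,237,270): 162+237 > 270 → valid
(96,384,526): 96+384 ≤ 526 → not valid
(222,450,693): 222+450 ≤ 693 → not valid
3 of the 7 triples form a triangle.

3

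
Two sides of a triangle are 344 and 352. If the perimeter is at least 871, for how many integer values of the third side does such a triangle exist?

521

Triangle inequality: 8 < x < 696. Perimeter ≥ 871 gives x ≥ 871 − 344 − 352 = 175.
So 175 ≤ x < 696; integers 175 through 695: 521 values.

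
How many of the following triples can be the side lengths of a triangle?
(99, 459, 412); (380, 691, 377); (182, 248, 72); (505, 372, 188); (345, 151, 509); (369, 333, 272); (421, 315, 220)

6

(99,412,459): 99+412 > 459 → valid
(377,380,691): 377+380 > 691 → valid
(72,182,248): 72+182 > 248 → valid
(188,372,505): 188+372 > 505 → valid
(151,345,509): 151+345 ≤ 509 → not valid
(272,333,369): 272+333 > 369 → valid
(220,315,421): 220+315 > 421 → valid
6 of the 7 triples form a triangle.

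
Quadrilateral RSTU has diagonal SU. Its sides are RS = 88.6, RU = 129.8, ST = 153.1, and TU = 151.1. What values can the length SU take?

41.2 < SU < 218.4

From triangle RSU: |88.6 − 129.8| < SU < 88.6 + 129.8, i.e. 41.2 < SU < 218.4.
From triangle TSU: 2.0 < SU < 304.2.
Both must hold, so SU lies in the intersection.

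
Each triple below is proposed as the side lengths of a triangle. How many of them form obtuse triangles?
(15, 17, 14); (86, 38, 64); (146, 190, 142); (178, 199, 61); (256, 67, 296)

3

(15,17,14): 14²+15² = 421 > 289 = 17² → acute
(86,38,64): 38²+64² = 5540 < 7396 = 86² → obtuse
(146,190,142): 142²+146² = 41480 > 36100 = 190² → acute
(178,199,61): 61²+178² = 35405 < 39601 = 199² → obtuse
(256,67,296): 67²+256² = 70025 < 87616 = 296² → obtuse
3 of the 5 are obtuse.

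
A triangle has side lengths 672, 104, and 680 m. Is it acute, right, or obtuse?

right

Compare the square of the longest side to the sum of squares of the other two: 104² + 672² = 462400 = 680².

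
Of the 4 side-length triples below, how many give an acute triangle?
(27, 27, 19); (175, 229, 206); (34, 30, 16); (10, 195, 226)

2

(27,27,19): 19²+27² = 1090 > 729 = 27² → acute
(175,229,206): 175²+206² = 73061 > 52441 = 229² → acute
(34,30,16): 16²+30² = 1156 = 34² → right
(10,195,226): 10+195 ≤ 226, not a triangle
2 of the 4 are acute.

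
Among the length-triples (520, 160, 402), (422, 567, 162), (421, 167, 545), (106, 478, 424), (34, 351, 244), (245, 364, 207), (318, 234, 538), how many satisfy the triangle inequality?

(160,402,520): 160+402 > 520 → valid
(162,422,567): 162+422 > 567 → valid
(167,421,545): 167+421 > 545 → valid
(106,424,478): 106+424 > 478 → valid
(34,244,351): 34+244 ≤ 351 → not valid
(207,245,364): 207+245 > 364 → valid
(234,318,538): 234+318 > 538 → valid
6 of the 7 triples form a triangle.

6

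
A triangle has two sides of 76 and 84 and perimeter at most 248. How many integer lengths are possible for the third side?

80

Triangle inequality: 8 < x < 160. Perimeter ≤ 248 gives x ≤ 248 − 76 − 84 = 88.
So 8 < x ≤ 88; integers 9 through 88: 80 values.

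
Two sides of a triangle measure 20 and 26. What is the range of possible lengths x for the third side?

6 < x < 46

By the triangle inequality, x must be less than 20 + 26 = 46 and greater than |20 − 26| = 6.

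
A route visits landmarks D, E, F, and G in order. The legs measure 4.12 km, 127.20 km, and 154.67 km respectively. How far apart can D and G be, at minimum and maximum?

23.35 ≤ DG ≤ 285.99 km

The maximum is all hops collinear in one direction: 4.12 + 127.20 + 154.67 = 285.99.
The longest hop is 154.67; the others sum to 131.32. Folding the others back against it leaves at least 154.67 − 131.32 = 23.35.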